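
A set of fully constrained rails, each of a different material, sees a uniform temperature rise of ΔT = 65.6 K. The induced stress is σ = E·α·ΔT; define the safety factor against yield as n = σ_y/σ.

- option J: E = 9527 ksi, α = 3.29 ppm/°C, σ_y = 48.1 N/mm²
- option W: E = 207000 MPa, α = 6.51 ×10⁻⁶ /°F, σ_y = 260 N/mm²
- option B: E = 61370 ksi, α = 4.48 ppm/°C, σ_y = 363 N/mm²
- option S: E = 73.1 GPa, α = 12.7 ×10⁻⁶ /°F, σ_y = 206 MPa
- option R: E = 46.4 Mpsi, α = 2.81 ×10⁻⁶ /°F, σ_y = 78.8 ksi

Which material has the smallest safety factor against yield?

option W

With everything in SI (GPa, ×10⁻⁶/K, MPa):
  option J: E = 65.69, α = 3.29, σ_y = 48.10 → σ = 14.2 MPa, n = 3.39
  option W: E = 207.0, α = 11.7, σ_y = 260.0 → σ = 159 MPa, n = 1.63
  option B: E = 423.1, α = 4.48, σ_y = 363.0 → σ = 124 MPa, n = 2.92
  option S: E = 73.10, α = 22.9, σ_y = 206.0 → σ = 110 MPa, n = 1.88
  option R: E = 319.9, α = 5.06, σ_y = 543.3 → σ = 106 MPa, n = 5.12
Smallest n: option W with n = 1.63.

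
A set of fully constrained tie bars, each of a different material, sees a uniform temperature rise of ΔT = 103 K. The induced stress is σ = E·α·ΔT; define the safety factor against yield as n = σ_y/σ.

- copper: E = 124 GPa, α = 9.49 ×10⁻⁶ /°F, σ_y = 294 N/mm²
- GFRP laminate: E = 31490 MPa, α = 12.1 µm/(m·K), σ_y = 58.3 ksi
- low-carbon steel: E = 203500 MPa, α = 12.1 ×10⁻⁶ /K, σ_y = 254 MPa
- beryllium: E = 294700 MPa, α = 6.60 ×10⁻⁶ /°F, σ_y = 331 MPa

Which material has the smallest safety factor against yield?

With everything in SI (GPa, ×10⁻⁶/K, MPa):
  copper: E = 124.0, α = 17.1, σ_y = 294.0 → σ = 218 MPa, n = 1.35
  GFRP laminate: E = 31.49, α = 12.1, σ_y = 402.0 → σ = 39.2 MPa, n = 10.2
  low-carbon steel: E = 203.5, α = 12.1, σ_y = 254.0 → σ = 254 MPa, n = 1.00
  beryllium: E = 294.7, α = 11.9, σ_y = 331.0 → σ = 361 MPa, n = 0.918
Smallest n: beryllium with n = 0.918.

beryllium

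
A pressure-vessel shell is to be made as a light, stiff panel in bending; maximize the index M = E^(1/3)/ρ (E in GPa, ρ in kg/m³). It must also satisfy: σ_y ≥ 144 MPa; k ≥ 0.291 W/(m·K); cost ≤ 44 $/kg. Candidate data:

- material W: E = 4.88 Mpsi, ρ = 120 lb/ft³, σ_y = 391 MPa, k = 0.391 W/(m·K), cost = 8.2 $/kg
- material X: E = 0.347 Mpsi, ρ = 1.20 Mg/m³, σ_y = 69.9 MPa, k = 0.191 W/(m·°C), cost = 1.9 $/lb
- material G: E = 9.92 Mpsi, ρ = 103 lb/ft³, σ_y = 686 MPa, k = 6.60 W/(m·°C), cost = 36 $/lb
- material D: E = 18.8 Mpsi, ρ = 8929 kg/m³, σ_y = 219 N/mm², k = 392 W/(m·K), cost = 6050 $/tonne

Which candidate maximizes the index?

Screen on constraints: σ_y ≥ 144 MPa; k ≥ 0.291 W/(m·K); cost ≤ 44 $/kg. Survivors: material W, material D.
Normalizing units and computing the index:
  material W: E = 33.65 GPa, ρ = 1922 kg/m³
  material D: E = 129.6 GPa, ρ = 8929 kg/m³
  material W: M = 1.68×10⁻³
  material D: M = 0.567×10⁻³
Highest index: material W.

material W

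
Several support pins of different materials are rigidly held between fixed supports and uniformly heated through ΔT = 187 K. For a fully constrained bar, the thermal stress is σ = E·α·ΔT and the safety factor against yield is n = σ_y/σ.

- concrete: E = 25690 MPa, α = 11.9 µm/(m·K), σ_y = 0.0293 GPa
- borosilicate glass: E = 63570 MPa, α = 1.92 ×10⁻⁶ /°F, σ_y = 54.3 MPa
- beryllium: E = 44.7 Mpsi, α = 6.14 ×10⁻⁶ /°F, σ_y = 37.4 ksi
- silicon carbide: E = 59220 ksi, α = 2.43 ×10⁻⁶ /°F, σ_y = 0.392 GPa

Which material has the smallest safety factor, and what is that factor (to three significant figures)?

With everything in SI (GPa, ×10⁻⁶/K, MPa):
  concrete: E = 25.69, α = 11.9, σ_y = 29.30 → σ = 57.2 MPa, n = 0.513
  borosilicate glass: E = 63.57, α = 3.46, σ_y = 54.30 → σ = 41.1 MPa, n = 1.32
  beryllium: E = 308.2, α = 11.1, σ_y = 257.9 → σ = 637 MPa, n = 0.405
  silicon carbide: E = 408.3, α = 4.37, σ_y = 392.0 → σ = 334 MPa, n = 1.17
Beryllium has the lowest safety factor, n = 0.405.

beryllium, n = 0.405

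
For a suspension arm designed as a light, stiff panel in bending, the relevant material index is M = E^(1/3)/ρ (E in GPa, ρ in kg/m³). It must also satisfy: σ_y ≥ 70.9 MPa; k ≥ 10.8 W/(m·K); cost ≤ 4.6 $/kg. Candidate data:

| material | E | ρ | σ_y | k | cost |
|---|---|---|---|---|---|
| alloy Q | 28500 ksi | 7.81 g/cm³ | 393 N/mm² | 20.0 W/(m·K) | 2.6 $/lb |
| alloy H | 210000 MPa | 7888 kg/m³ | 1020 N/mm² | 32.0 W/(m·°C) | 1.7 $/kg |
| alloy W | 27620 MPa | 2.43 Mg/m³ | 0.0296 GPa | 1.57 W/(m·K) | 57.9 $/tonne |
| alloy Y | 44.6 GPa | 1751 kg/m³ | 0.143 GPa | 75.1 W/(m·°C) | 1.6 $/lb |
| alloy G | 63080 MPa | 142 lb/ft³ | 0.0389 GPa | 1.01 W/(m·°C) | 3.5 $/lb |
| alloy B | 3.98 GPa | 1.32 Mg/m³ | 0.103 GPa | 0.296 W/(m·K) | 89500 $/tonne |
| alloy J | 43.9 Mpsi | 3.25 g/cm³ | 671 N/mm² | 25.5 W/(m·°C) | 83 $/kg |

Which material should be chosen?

alloy Y

Screen on constraints: σ_y ≥ 70.9 MPa; k ≥ 10.8 W/(m·K); cost ≤ 4.6 $/kg. Survivors: alloy H, alloy Y.
Convert each candidate to consistent units, then evaluate M:
  alloy H: E = 210.0 GPa, ρ = 7888 kg/m³
  alloy Y: E = 44.60 GPa, ρ = 1751 kg/m³
  alloy Y: M = 2.03×10⁻³
  alloy H: M = 0.754×10⁻³
Alloy Y has the largest M.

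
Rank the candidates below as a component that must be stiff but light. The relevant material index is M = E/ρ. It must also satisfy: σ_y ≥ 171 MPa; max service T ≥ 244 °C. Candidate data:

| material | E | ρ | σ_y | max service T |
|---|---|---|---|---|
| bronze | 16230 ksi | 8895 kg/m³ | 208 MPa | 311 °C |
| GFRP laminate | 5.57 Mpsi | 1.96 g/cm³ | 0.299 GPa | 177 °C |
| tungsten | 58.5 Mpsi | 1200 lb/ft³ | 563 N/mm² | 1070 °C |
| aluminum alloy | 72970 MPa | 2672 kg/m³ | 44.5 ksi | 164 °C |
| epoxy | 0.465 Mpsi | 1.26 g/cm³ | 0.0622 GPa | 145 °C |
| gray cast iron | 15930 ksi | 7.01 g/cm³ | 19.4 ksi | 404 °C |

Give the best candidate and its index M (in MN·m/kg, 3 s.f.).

tungsten, M = 21.0 MN·m/kg

Screen on constraints: σ_y ≥ 171 MPa; max service T ≥ 244 °C. Survivors: bronze, tungsten.
In SI units:
  bronze: E = 111.9 GPa, ρ = 8895 kg/m³
  tungsten: E = 403.3 GPa, ρ = 19220 kg/m³
  tungsten: M = 21.0 MN·m/kg
  bronze: M = 12.6 MN·m/kg
Tungsten ranks first.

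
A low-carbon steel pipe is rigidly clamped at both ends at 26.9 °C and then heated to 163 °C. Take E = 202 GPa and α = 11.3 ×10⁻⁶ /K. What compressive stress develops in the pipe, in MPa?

ΔT = 136.1 K. Constrained thermal stress σ = E·α·ΔT = 202.0×10³ MPa × 11.3×10⁻⁶ × 136.1 = 311 MPa (compressive).

311 MPa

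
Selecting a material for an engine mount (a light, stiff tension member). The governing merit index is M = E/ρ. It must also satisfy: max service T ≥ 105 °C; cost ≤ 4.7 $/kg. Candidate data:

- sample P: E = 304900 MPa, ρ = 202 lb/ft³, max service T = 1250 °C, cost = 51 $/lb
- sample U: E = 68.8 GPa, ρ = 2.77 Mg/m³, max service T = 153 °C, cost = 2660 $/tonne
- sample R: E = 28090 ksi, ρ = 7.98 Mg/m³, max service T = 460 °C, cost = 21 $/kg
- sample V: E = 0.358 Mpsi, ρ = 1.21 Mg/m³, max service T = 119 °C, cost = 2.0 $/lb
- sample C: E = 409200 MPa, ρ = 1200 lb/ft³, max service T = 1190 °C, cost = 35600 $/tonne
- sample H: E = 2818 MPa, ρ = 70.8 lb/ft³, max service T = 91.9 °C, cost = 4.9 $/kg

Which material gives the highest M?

Screen on constraints: max service T ≥ 105 °C; cost ≤ 4.7 $/kg. Survivors: sample U, sample V.
Normalizing units and computing the index:
  sample U: E = 68.80 GPa, ρ = 2770 kg/m³
  sample V: E = 2.468 GPa, ρ = 1210 kg/m³
  sample U: M = 24.8 MN·m/kg
  sample V: M = 2.04 MN·m/kg
Highest index: sample U.

sample U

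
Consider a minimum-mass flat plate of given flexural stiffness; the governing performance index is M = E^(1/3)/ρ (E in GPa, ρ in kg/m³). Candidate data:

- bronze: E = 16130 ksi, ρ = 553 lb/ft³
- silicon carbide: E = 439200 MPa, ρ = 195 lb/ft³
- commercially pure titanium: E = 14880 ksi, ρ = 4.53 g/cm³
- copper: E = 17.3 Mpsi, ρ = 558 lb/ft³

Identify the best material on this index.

silicon carbide

After converting to SI:
  bronze: E = 111.2 GPa, ρ = 8858 kg/m³
  silicon carbide: E = 439.2 GPa, ρ = 3124 kg/m³
  commercially pure titanium: E = 102.6 GPa, ρ = 4530 kg/m³
  copper: E = 119.3 GPa, ρ = 8938 kg/m³
  silicon carbide: M = 2.43×10⁻³
  commercially pure titanium: M = 1.03×10⁻³
  copper: M = 0.551×10⁻³
  bronze: M = 0.543×10⁻³
The maximum is for silicon carbide.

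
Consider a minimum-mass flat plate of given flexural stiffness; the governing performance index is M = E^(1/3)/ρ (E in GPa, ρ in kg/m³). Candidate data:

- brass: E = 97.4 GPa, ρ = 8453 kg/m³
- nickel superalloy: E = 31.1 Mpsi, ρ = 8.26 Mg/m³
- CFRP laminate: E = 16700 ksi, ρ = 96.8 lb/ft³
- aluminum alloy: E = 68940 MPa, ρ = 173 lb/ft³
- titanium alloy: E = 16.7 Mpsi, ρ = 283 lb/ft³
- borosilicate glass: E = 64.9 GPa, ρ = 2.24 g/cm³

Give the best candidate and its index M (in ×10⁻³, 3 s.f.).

CFRP laminate, M = 3.14×10⁻³

Convert each candidate to consistent units, then evaluate M:
  brass: E = 97.40 GPa, ρ = 8453 kg/m³
  nickel superalloy: E = 214.4 GPa, ρ = 8260 kg/m³
  CFRP laminate: E = 115.1 GPa, ρ = 1551 kg/m³
  aluminum alloy: E = 68.94 GPa, ρ = 2771 kg/m³
  titanium alloy: E = 115.1 GPa, ρ = 4533 kg/m³
  borosilicate glass: E = 64.90 GPa, ρ = 2240 kg/m³
  CFRP laminate: M = 3.14×10⁻³
  borosilicate glass: M = 1.79×10⁻³
  aluminum alloy: M = 1.48×10⁻³
  titanium alloy: M = 1.07×10⁻³
  nickel superalloy: M = 0.725×10⁻³
  brass: M = 0.544×10⁻³
Highest index: CFRP laminate.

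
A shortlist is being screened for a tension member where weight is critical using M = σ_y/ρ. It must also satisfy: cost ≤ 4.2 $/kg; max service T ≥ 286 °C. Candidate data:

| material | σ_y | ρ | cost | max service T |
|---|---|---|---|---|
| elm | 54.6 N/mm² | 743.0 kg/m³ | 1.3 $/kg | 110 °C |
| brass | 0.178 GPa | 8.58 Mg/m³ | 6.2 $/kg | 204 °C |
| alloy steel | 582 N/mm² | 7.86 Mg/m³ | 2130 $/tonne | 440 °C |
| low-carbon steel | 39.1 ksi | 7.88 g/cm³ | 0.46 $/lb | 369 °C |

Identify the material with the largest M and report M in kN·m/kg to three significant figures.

Screen on constraints: cost ≤ 4.2 $/kg; max service T ≥ 286 °C. Survivors: alloy steel, low-carbon steel.
Putting every candidate on a common basis:
  alloy steel: σ_y = 582.0 MPa, ρ = 7860 kg/m³
  low-carbon steel: σ_y = 269.6 MPa, ρ = 7880 kg/m³
  alloy steel: M = 74.0 kN·m/kg
  low-carbon steel: M = 34.2 kN·m/kg
Highest index: alloy steel.

alloy steel, M = 74.0 kN·m/kg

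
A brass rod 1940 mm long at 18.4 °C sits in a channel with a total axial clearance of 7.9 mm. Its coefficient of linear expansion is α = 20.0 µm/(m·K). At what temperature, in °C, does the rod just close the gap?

α·L₀·ΔT = 7.9 mm ⇒ ΔT = 7.9 / (20.0×10⁻⁶ × 1940.0) = 203.6 K.
T = 18.4 + 203.6 = 222.0 °C.

222 °C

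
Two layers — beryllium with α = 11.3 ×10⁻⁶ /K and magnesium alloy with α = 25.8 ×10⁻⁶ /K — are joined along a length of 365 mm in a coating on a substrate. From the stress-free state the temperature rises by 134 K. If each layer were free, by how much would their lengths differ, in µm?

Δα = |11.3 − 25.8|×10⁻⁶/K = 14.5×10⁻⁶/K.
ΔL_mismatch = Δα·L·ΔT = 14.5×10⁻⁶ × 365.0 mm × 134.0 K = 709 µm.

709 µm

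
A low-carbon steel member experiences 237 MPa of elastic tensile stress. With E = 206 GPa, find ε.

ε = σ/E = 237 / 206000 = 1.15×10⁻³.

1.15×10⁻³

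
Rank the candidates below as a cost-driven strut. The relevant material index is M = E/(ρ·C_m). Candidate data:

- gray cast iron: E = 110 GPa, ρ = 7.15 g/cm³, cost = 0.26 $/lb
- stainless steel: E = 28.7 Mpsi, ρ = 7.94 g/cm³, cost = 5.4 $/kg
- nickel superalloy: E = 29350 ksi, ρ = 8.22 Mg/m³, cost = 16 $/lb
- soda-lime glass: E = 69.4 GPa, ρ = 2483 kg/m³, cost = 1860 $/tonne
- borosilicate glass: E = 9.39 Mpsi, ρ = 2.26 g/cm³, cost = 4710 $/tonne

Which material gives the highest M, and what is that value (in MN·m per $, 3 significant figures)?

In SI units:
  gray cast iron: E = 110.0 GPa, ρ = 7150 kg/m³, cost = 0.5732 $/kg
  stainless steel: E = 197.9 GPa, ρ = 7940 kg/m³, cost = 5.400 $/kg
  nickel superalloy: E = 202.4 GPa, ρ = 8220 kg/m³, cost = 35.27 $/kg
  soda-lime glass: E = 69.40 GPa, ρ = 2483 kg/m³, cost = 1.860 $/kg
  borosilicate glass: E = 64.74 GPa, ρ = 2260 kg/m³, cost = 4.710 $/kg
  gray cast iron: M = 26.8 MN·m per $
  soda-lime glass: M = 15.0 MN·m per $
  borosilicate glass: M = 6.08 MN·m per $
  stainless steel: M = 4.62 MN·m per $
  nickel superalloy: M = 0.698 MN·m per $
Gray cast iron has the largest M.

gray cast iron, M = 26.8 MN·m per $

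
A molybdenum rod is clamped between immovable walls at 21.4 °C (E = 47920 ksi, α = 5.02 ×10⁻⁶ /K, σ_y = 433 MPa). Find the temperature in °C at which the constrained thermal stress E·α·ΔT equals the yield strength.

282 °C

E = 47920 ksi = 330.4 GPa.
E·α·ΔT = 433.0 MPa ⇒ ΔT = 433.0 / (330.4×10³ × 5.02×10⁻⁶) = 261.1 K.
T = 21.4 + 261.1 = 282.5 °C.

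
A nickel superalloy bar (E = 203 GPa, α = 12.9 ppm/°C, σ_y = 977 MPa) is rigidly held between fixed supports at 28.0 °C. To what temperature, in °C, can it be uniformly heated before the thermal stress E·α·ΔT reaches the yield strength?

401 °C

E·α·ΔT = 977.0 MPa ⇒ ΔT = 977.0 / (203.0×10³ × 12.9×10⁻⁶) = 373.1 K.
T = 28.0 + 373.1 = 401.1 °C.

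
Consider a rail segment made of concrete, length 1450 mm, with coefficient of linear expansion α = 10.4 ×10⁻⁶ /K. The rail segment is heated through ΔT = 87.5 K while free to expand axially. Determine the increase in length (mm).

ΔL = α·L₀·ΔT = 10.4×10⁻⁶ × 1450 mm × 87.50 K = 1.32 mm.

1.32 mm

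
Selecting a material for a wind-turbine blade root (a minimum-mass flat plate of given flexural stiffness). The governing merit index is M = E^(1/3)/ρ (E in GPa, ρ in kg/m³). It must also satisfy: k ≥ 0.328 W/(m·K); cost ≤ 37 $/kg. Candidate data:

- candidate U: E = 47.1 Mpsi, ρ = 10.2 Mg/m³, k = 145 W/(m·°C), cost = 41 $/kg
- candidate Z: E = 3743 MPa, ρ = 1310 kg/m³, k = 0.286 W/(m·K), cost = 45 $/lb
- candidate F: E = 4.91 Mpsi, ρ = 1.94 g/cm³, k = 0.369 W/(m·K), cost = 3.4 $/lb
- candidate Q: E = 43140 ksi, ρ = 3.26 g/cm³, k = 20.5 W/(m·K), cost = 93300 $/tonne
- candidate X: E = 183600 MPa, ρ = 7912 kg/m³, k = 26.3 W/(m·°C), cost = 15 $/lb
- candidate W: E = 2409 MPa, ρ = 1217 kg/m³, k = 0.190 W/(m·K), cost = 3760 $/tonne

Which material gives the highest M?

candidate F

Screen on constraints: k ≥ 0.328 W/(m·K); cost ≤ 37 $/kg. Survivors: candidate F, candidate X.
Convert each candidate to consistent units, then evaluate M:
  candidate F: E = 33.85 GPa, ρ = 1940 kg/m³
  candidate X: E = 183.6 GPa, ρ = 7912 kg/m³
  candidate F: M = 1.67×10⁻³
  candidate X: M = 0.718×10⁻³
Highest index: candidate F.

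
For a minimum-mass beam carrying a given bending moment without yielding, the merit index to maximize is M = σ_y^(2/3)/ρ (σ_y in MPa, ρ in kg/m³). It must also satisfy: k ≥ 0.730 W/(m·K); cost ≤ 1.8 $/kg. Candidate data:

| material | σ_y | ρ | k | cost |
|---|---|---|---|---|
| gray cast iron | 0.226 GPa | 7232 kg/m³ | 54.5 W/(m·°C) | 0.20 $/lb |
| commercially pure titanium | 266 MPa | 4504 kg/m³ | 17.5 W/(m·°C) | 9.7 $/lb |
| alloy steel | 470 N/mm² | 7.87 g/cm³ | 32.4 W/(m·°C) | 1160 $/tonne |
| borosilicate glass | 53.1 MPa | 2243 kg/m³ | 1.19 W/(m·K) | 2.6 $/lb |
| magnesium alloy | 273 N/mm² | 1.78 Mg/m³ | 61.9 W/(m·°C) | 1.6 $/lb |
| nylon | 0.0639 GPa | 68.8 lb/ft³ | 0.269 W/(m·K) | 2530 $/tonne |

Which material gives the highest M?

Screen on constraints: k ≥ 0.730 W/(m·K); cost ≤ 1.8 $/kg. Survivors: gray cast iron, alloy steel.
Convert each candidate to consistent units, then evaluate M:
  gray cast iron: σ_y = 226.0 MPa, ρ = 7232 kg/m³
  alloy steel: σ_y = 470.0 MPa, ρ = 7870 kg/m³
  alloy steel: M = 7.68×10⁻³
  gray cast iron: M = 5.13×10⁻³
Highest index: alloy steel.

alloy steel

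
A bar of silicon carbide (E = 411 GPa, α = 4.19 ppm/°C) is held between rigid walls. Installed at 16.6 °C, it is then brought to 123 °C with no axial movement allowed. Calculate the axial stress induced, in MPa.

ΔT = 106.4 K. Constrained thermal stress σ = E·α·ΔT = 411.0×10³ MPa × 4.19×10⁻⁶ × 106.4 = 183 MPa (compressive).

183 MPa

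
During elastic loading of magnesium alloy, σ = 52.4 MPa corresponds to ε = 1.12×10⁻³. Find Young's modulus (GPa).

E = σ/ε = 52.4 MPa / 1.12×10⁻³ = 46790 MPa = 46.8 GPa.

46.8 GPa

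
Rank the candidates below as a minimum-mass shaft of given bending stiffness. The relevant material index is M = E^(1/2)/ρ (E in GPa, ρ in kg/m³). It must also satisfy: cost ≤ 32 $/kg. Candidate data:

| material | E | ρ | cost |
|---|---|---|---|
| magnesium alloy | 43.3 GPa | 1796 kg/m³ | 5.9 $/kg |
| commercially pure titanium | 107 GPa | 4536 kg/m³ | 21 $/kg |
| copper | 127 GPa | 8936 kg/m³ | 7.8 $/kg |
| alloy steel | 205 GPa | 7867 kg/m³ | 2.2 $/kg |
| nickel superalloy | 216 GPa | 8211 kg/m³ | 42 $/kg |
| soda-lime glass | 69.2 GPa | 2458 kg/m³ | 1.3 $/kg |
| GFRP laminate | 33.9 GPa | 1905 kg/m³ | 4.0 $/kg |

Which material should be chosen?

magnesium alloy

Screen on constraints: cost ≤ 32 $/kg. Survivors: magnesium alloy, commercially pure titanium, copper, alloy steel, soda-lime glass, GFRP laminate.
Computing M directly (units already consistent):
  magnesium alloy: M = 3.66×10⁻³
  soda-lime glass: M = 3.38×10⁻³
  GFRP laminate: M = 3.06×10⁻³
  commercially pure titanium: M = 2.28×10⁻³
  alloy steel: M = 1.82×10⁻³
  copper: M = 1.26×10⁻³
Highest index: magnesium alloy.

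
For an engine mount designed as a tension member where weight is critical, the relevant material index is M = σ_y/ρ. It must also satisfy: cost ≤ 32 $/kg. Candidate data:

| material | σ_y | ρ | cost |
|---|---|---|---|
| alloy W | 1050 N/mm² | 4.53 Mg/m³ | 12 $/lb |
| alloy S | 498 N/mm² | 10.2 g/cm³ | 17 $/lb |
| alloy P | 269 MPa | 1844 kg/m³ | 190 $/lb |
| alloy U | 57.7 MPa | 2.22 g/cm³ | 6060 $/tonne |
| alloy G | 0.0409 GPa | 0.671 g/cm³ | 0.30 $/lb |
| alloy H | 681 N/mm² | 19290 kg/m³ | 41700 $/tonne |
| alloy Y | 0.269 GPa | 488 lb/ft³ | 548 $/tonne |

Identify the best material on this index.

Screen on constraints: cost ≤ 32 $/kg. Survivors: alloy W, alloy U, alloy G, alloy Y.
Putting every candidate on a common basis:
  alloy W: σ_y = 1050 MPa, ρ = 4530 kg/m³
  alloy U: σ_y = 57.70 MPa, ρ = 2220 kg/m³
  alloy G: σ_y = 40.90 MPa, ρ = 671.0 kg/m³
  alloy Y: σ_y = 269.0 MPa, ρ = 7817 kg/m³
  alloy W: M = 232 kN·m/kg
  alloy G: M = 61.0 kN·m/kg
  alloy Y: M = 34.4 kN·m/kg
  alloy U: M = 26.0 kN·m/kg
Highest index: alloy W.

alloy W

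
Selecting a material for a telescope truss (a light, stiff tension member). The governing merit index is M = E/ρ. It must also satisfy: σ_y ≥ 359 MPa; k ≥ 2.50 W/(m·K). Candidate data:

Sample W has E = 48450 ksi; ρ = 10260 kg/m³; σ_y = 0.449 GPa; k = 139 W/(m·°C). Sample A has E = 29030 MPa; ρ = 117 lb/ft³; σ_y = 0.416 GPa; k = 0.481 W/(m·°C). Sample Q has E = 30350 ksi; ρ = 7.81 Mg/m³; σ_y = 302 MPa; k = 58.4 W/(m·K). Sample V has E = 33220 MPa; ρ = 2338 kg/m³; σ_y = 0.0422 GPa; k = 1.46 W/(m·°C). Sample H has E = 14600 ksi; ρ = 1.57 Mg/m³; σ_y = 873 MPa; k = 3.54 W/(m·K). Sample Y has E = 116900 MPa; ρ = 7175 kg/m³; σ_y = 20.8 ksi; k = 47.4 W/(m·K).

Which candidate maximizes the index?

sample H

Screen on constraints: σ_y ≥ 359 MPa; k ≥ 2.50 W/(m·K). Survivors: sample W, sample H.
In SI units:
  sample W: E = 334.1 GPa, ρ = 10260 kg/m³
  sample H: E = 100.7 GPa, ρ = 1570 kg/m³
  sample H: M = 64.1 MN·m/kg
  sample W: M = 32.6 MN·m/kg
The maximum is for sample H.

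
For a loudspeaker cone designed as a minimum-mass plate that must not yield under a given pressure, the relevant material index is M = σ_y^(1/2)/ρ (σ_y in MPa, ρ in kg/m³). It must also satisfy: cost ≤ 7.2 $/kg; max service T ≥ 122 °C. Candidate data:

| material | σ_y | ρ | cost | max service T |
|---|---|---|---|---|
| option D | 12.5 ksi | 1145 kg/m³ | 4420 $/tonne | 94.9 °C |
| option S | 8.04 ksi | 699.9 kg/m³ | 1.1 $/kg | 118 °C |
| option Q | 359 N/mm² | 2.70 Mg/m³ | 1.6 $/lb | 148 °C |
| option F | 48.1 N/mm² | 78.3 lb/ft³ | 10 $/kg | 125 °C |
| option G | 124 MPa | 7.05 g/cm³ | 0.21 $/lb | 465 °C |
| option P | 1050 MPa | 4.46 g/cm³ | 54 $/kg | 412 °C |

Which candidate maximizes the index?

Screen on constraints: cost ≤ 7.2 $/kg; max service T ≥ 122 °C. Survivors: option Q, option G.
Putting every candidate on a common basis:
  option Q: σ_y = 359.0 MPa, ρ = 2700 kg/m³
  option G: σ_y = 124.0 MPa, ρ = 7050 kg/m³
  option Q: M = 7.02×10⁻³
  option G: M = 1.58×10⁻³
The maximum is for option Q.

option Q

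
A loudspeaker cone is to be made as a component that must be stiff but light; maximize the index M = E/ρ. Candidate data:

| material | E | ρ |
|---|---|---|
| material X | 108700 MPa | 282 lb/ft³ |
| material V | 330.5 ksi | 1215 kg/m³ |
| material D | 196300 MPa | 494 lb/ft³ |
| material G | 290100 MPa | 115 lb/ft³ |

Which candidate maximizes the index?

material G

In SI units:
  material X: E = 108.7 GPa, ρ = 4517 kg/m³
  material V: E = 2.279 GPa, ρ = 1215 kg/m³
  material D: E = 196.3 GPa, ρ = 7913 kg/m³
  material G: E = 290.1 GPa, ρ = 1842 kg/m³
  material G: M = 157 MN·m/kg
  material D: M = 24.8 MN·m/kg
  material X: M = 24.1 MN·m/kg
  material V: M = 1.88 MN·m/kg
Material G ranks first.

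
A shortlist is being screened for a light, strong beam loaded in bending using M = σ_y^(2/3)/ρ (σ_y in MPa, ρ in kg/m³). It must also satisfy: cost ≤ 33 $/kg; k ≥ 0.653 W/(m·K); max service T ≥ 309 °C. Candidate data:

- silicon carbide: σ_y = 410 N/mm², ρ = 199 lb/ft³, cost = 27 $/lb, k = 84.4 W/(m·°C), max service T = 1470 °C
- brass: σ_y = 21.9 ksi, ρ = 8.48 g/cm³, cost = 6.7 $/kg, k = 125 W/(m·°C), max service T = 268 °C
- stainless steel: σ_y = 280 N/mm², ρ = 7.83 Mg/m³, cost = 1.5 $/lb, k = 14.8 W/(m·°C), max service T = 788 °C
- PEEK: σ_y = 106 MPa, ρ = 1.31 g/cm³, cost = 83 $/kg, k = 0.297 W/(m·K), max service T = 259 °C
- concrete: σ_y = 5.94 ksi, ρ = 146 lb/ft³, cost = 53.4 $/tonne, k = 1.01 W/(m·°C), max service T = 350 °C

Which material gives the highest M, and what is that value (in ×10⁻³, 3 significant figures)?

Screen on constraints: cost ≤ 33 $/kg; k ≥ 0.653 W/(m·K); max service T ≥ 309 °C. Survivors: stainless steel, concrete.
After converting to SI:
  stainless steel: σ_y = 280.0 MPa, ρ = 7830 kg/m³
  concrete: σ_y = 40.95 MPa, ρ = 2339 kg/m³
  stainless steel: M = 5.47×10⁻³
  concrete: M = 5.08×10⁻³
Stainless steel has the largest M.

stainless steel, M = 5.47×10⁻³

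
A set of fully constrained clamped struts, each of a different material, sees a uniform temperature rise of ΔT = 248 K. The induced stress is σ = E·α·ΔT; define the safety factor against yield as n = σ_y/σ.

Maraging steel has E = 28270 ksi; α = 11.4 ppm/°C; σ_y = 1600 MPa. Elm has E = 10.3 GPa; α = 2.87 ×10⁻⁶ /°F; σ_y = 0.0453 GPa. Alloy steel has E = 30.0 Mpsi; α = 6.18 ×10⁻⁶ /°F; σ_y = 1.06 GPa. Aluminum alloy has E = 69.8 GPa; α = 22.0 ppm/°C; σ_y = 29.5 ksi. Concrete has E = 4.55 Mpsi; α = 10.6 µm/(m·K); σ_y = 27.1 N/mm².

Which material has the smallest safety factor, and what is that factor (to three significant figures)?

Per material, after unit conversion:
  maraging steel: E = 194.9, α = 11.4, σ_y = 1600 → σ = 551 MPa, n = 2.90
  elm: E = 10.30, α = 5.17, σ_y = 45.30 → σ = 13.2 MPa, n = 3.43
  alloy steel: E = 206.8, α = 11.1, σ_y = 1060 → σ = 571 MPa, n = 1.86
  aluminum alloy: E = 69.80, α = 22.0, σ_y = 203.4 → σ = 381 MPa, n = 0.534
  concrete: E = 31.37, α = 10.6, σ_y = 27.10 → σ = 82.5 MPa, n = 0.329
The minimum is concrete at n = 0.329.

concrete, n = 0.329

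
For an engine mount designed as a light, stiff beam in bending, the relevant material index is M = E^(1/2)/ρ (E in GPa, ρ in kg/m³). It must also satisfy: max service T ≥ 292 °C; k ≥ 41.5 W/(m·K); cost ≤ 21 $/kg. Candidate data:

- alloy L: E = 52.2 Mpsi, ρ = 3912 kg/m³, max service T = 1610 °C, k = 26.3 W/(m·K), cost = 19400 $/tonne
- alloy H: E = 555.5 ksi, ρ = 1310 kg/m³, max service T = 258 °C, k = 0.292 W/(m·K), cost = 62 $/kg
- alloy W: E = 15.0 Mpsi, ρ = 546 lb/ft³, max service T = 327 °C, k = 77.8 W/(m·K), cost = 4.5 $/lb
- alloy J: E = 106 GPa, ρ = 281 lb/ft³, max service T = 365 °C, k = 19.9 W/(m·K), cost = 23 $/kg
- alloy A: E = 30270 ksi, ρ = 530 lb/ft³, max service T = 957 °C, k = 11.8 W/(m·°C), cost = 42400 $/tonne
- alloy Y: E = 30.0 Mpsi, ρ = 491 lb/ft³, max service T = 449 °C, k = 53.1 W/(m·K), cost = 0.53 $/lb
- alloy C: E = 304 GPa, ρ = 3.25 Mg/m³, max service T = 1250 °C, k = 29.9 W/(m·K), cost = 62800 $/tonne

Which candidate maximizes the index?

Screen on constraints: max service T ≥ 292 °C; k ≥ 41.5 W/(m·K); cost ≤ 21 $/kg. Survivors: alloy W, alloy Y.
Putting every candidate on a common basis:
  alloy W: E = 103.4 GPa, ρ = 8746 kg/m³
  alloy Y: E = 206.8 GPa, ρ = 7865 kg/m³
  alloy Y: M = 1.83×10⁻³
  alloy W: M = 1.16×10⁻³
Alloy Y has the largest M.

alloy Y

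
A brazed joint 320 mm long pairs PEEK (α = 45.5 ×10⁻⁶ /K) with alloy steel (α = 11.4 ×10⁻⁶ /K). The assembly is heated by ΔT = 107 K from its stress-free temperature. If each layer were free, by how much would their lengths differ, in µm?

Δα = |45.5 − 11.4|×10⁻⁶/K = 34.1×10⁻⁶/K.
ΔL_mismatch = Δα·L·ΔT = 34.1×10⁻⁶ × 320.0 mm × 107.0 K = 1170 µm.

1170 µm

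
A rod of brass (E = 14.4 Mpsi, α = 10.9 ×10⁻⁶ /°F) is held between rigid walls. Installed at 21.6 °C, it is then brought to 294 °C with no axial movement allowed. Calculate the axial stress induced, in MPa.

531 MPa

E = 14.4 Mpsi = 99.28 GPa.
α = 10.9×10⁻⁶/°F × 9/5 = 19.6×10⁻⁶/K.
ΔT = 272.4 K. Constrained thermal stress σ = E·α·ΔT = 99.28×10³ MPa × 19.6×10⁻⁶ × 272.4 = 531 MPa (compressive).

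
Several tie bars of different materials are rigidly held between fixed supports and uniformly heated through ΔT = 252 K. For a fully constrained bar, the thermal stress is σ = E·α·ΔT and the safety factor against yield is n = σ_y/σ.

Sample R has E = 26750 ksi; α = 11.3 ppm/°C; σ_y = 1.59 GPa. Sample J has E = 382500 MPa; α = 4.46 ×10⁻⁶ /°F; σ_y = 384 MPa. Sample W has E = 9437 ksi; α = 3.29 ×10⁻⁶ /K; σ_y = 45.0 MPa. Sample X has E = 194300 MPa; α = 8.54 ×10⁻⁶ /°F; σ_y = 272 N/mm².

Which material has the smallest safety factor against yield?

sample X

In consistent units (E in GPa, α in ×10⁻⁶/K, σ_y in MPa):
  sample R: E = 184.4, α = 11.3, σ_y = 1590 → σ = 525 MPa, n = 3.03
  sample J: E = 382.5, α = 8.03, σ_y = 384.0 → σ = 774 MPa, n = 0.496
  sample W: E = 65.07, α = 3.29, σ_y = 45.00 → σ = 53.9 MPa, n = 0.834
  sample X: E = 194.3, α = 15.4, σ_y = 272.0 → σ = 753 MPa, n = 0.361
Smallest n: sample X with n = 0.361.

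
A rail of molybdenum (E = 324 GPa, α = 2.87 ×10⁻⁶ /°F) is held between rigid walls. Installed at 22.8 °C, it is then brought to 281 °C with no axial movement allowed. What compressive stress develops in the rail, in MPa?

432 MPa

α = 2.87×10⁻⁶/°F × 9/5 = 5.17×10⁻⁶/K.
ΔT = 258.2 K. Constrained thermal stress σ = E·α·ΔT = 324.0×10³ MPa × 5.17×10⁻⁶ × 258.2 = 432 MPa (compressive).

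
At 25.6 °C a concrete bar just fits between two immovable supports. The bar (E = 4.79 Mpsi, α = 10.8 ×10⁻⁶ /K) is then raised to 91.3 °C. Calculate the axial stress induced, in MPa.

E = 4.79 Mpsi = 33.03 GPa.
ΔT = 65.70 K. Constrained thermal stress σ = E·α·ΔT = 33.03×10³ MPa × 10.8×10⁻⁶ × 65.70 = 23.4 MPa (compressive).

23.4 MPa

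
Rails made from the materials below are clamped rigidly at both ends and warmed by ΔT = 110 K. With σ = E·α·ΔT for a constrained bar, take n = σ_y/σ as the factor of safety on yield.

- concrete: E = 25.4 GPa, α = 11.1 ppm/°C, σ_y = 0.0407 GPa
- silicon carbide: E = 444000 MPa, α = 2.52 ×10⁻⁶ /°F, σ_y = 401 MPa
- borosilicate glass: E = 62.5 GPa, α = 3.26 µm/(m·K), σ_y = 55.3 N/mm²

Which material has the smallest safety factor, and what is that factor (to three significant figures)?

concrete, n = 1.31

In consistent units (E in GPa, α in ×10⁻⁶/K, σ_y in MPa):
  concrete: E = 25.40, α = 11.1, σ_y = 40.70 → σ = 31.0 MPa, n = 1.31
  silicon carbide: E = 444.0, α = 4.54, σ_y = 401.0 → σ = 222 MPa, n = 1.81
  borosilicate glass: E = 62.50, α = 3.26, σ_y = 55.30 → σ = 22.4 MPa, n = 2.47
The minimum is concrete at n = 1.31.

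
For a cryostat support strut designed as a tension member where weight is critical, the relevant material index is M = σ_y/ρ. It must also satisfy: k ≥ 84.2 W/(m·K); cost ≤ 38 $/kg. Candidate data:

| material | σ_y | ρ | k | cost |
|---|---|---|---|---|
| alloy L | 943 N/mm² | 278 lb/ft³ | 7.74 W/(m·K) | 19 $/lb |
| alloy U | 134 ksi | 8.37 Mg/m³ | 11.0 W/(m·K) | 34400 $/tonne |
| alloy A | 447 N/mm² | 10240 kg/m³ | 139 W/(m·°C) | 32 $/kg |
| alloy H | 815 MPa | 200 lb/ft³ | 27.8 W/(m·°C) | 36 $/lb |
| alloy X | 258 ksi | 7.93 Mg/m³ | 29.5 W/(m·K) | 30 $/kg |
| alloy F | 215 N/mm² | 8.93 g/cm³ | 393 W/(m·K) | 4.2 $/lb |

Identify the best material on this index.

Screen on constraints: k ≥ 84.2 W/(m·K); cost ≤ 38 $/kg. Survivors: alloy A, alloy F.
Normalizing units and computing the index:
  alloy A: σ_y = 447.0 MPa, ρ = 10240 kg/m³
  alloy F: σ_y = 215.0 MPa, ρ = 8930 kg/m³
  alloy A: M = 43.7 kN·m/kg
  alloy F: M = 24.1 kN·m/kg
Alloy A ranks first.

alloy A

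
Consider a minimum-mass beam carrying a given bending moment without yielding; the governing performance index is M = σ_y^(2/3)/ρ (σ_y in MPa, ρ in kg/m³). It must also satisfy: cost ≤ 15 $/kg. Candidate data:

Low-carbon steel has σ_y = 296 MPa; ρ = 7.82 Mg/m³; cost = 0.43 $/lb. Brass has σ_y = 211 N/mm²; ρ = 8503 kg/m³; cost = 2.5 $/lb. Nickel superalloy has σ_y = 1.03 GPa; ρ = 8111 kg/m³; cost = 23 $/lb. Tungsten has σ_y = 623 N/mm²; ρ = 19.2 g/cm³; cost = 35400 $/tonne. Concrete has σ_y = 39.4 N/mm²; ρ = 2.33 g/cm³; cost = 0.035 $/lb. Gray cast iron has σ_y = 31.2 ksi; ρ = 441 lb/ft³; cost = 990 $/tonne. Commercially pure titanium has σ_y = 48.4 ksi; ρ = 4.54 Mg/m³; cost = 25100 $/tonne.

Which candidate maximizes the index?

low-carbon steel

Screen on constraints: cost ≤ 15 $/kg. Survivors: low-carbon steel, brass, concrete, gray cast iron.
After converting to SI:
  low-carbon steel: σ_y = 296.0 MPa, ρ = 7820 kg/m³
  brass: σ_y = 211.0 MPa, ρ = 8503 kg/m³
  concrete: σ_y = 39.40 MPa, ρ = 2330 kg/m³
  gray cast iron: σ_y = 215.1 MPa, ρ = 7064 kg/m³
  low-carbon steel: M = 5.68×10⁻³
  gray cast iron: M = 5.08×10⁻³
  concrete: M = 4.97×10⁻³
  brass: M = 4.17×10⁻³
Low-carbon steel has the largest M.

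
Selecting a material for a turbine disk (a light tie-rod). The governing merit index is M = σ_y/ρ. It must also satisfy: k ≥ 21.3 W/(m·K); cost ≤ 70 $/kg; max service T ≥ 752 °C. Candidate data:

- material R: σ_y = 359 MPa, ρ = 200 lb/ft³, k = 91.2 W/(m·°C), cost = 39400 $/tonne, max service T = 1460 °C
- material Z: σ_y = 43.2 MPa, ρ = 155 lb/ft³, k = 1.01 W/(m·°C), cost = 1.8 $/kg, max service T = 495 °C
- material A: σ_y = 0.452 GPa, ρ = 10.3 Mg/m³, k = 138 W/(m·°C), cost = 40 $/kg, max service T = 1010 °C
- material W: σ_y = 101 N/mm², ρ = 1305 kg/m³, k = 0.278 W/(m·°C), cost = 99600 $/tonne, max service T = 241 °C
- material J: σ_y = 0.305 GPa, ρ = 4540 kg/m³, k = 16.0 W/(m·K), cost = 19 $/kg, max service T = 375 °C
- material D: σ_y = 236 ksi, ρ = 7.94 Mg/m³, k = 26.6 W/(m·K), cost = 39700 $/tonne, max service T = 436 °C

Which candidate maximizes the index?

Screen on constraints: k ≥ 21.3 W/(m·K); cost ≤ 70 $/kg; max service T ≥ 752 °C. Survivors: material R, material A.
In SI units:
  material R: σ_y = 359.0 MPa, ρ = 3204 kg/m³
  material A: σ_y = 452.0 MPa, ρ = 10300 kg/m³
  material R: M = 112 kN·m/kg
  material A: M = 43.9 kN·m/kg
The maximum is for material R.

material R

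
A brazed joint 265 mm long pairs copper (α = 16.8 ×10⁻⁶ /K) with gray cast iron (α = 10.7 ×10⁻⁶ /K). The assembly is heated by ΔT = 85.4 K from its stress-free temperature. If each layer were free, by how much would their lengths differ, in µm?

Δα = |16.8 − 10.7|×10⁻⁶/K = 6.10×10⁻⁶/K.
ΔL_mismatch = Δα·L·ΔT = 6.10×10⁻⁶ × 265.0 mm × 85.4 K = 138 µm.

138 µm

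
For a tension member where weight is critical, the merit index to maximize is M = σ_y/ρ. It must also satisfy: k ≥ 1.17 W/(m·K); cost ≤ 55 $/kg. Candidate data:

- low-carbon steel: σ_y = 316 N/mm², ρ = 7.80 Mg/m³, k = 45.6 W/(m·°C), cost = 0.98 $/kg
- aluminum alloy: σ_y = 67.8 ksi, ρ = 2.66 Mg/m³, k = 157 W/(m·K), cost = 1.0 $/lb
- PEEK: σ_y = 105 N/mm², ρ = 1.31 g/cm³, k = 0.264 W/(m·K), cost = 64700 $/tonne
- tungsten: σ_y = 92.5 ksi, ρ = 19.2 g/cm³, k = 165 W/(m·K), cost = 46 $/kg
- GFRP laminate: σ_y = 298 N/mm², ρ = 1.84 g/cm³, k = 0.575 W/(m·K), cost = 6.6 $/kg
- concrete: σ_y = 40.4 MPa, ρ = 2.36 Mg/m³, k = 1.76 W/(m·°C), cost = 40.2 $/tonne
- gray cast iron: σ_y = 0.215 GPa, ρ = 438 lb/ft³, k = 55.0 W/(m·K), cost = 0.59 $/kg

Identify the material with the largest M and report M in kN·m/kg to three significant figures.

aluminum alloy, M = 176 kN·m/kg

Screen on constraints: k ≥ 1.17 W/(m·K); cost ≤ 55 $/kg. Survivors: low-carbon steel, aluminum alloy, tungsten, concrete, gray cast iron.
In SI units:
  low-carbon steel: σ_y = 316.0 MPa, ρ = 7800 kg/m³
  aluminum alloy: σ_y = 467.5 MPa, ρ = 2660 kg/m³
  tungsten: σ_y = 637.8 MPa, ρ = 19200 kg/m³
  concrete: σ_y = 40.40 MPa, ρ = 2360 kg/m³
  gray cast iron: σ_y = 215.0 MPa, ρ = 7016 kg/m³
  aluminum alloy: M = 176 kN·m/kg
  low-carbon steel: M = 40.5 kN·m/kg
  tungsten: M = 33.2 kN·m/kg
  gray cast iron: M = 30.6 kN·m/kg
  concrete: M = 17.1 kN·m/kg
Highest index: aluminum alloy.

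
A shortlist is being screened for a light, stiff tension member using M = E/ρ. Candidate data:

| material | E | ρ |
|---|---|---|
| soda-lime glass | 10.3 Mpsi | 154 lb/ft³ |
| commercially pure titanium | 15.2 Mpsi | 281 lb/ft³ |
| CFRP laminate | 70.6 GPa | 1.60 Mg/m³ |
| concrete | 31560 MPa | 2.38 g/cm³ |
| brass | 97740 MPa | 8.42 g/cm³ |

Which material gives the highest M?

In SI units:
  soda-lime glass: E = 71.02 GPa, ρ = 2467 kg/m³
  commercially pure titanium: E = 104.8 GPa, ρ = 4501 kg/m³
  CFRP laminate: E = 70.60 GPa, ρ = 1600 kg/m³
  concrete: E = 31.56 GPa, ρ = 2380 kg/m³
  brass: E = 97.74 GPa, ρ = 8420 kg/m³
  CFRP laminate: M = 44.1 MN·m/kg
  soda-lime glass: M = 28.8 MN·m/kg
  commercially pure titanium: M = 23.3 MN·m/kg
  concrete: M = 13.3 MN·m/kg
  brass: M = 11.6 MN·m/kg
CFRP laminate ranks first.

CFRP laminate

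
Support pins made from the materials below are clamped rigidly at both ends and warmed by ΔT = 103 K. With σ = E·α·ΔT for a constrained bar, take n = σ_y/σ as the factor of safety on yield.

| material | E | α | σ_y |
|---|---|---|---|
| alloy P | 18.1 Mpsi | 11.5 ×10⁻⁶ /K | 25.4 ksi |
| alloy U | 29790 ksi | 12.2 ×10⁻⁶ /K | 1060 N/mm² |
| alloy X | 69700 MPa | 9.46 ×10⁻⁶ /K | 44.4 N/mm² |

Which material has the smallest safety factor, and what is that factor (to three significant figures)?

Converting E to GPa, α to ×10⁻⁶/K, σ_y to MPa, then σ and n for each:
  alloy P: E = 124.8, α = 11.5, σ_y = 175.1 → σ = 148 MPa, n = 1.18
  alloy U: E = 205.4, α = 12.2, σ_y = 1060 → σ = 258 MPa, n = 4.11
  alloy X: E = 69.70, α = 9.46, σ_y = 44.40 → σ = 67.9 MPa, n = 0.654
Alloy X has the lowest safety factor, n = 0.654.

alloy X, n = 0.654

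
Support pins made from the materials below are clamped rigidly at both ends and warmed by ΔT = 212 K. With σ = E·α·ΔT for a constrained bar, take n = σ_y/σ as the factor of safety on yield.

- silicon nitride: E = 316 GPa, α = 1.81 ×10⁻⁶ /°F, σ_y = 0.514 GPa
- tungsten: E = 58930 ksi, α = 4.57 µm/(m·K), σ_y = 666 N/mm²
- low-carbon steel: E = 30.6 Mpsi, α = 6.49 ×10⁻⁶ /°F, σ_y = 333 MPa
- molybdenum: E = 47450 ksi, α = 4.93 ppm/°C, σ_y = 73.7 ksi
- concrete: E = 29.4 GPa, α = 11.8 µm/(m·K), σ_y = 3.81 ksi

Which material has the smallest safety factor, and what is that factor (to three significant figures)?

In consistent units (E in GPa, α in ×10⁻⁶/K, σ_y in MPa):
  silicon nitride: E = 316.0, α = 3.26, σ_y = 514.0 → σ = 218 MPa, n = 2.35
  tungsten: E = 406.3, α = 4.57, σ_y = 666.0 → σ = 394 MPa, n = 1.69
  low-carbon steel: E = 211.0, α = 11.7, σ_y = 333.0 → σ = 523 MPa, n = 0.637
  molybdenum: E = 327.2, α = 4.93, σ_y = 508.1 → σ = 342 MPa, n = 1.49
  concrete: E = 29.40, α = 11.8, σ_y = 26.27 → σ = 73.5 MPa, n = 0.357
Smallest n: concrete with n = 0.357.

concrete, n = 0.357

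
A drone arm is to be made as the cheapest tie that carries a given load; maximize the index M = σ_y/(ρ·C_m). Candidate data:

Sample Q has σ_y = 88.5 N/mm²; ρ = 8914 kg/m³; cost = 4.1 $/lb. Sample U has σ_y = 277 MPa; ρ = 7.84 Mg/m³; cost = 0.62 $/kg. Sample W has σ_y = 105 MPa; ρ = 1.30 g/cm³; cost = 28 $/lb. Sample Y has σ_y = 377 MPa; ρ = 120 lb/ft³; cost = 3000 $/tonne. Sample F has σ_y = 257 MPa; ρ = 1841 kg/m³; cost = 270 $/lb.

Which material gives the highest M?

sample Y

In SI units:
  sample Q: σ_y = 88.50 MPa, ρ = 8914 kg/m³, cost = 9.039 $/kg
  sample U: σ_y = 277.0 MPa, ρ = 7840 kg/m³, cost = 0.6200 $/kg
  sample W: σ_y = 105.0 MPa, ρ = 1300 kg/m³, cost = 61.73 $/kg
  sample Y: σ_y = 377.0 MPa, ρ = 1922 kg/m³, cost = 3.000 $/kg
  sample F: σ_y = 257.0 MPa, ρ = 1841 kg/m³, cost = 595.2 $/kg
  sample Y: M = 65.4 kN·m per $
  sample U: M = 57.0 kN·m per $
  sample W: M = 1.31 kN·m per $
  sample Q: M = 1.10 kN·m per $
  sample F: M = 0.235 kN·m per $
Sample Y has the largest M.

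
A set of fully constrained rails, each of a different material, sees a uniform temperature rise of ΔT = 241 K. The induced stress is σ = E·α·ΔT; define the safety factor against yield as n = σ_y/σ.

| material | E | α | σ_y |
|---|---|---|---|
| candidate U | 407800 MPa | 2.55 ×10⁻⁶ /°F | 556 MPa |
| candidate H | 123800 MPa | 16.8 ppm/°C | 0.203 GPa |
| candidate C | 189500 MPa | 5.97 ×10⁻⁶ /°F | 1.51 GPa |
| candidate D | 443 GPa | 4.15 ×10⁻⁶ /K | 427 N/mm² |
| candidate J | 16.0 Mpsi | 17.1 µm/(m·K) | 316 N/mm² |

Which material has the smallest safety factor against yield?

candidate H

Converting E to GPa, α to ×10⁻⁶/K, σ_y to MPa, then σ and n for each:
  candidate U: E = 407.8, α = 4.59, σ_y = 556.0 → σ = 451 MPa, n = 1.23
  candidate H: E = 123.8, α = 16.8, σ_y = 203.0 → σ = 501 MPa, n = 0.405
  candidate C: E = 189.5, α = 10.7, σ_y = 1510 → σ = 491 MPa, n = 3.08
  candidate D: E = 443.0, α = 4.15, σ_y = 427.0 → σ = 443 MPa, n = 0.964
  candidate J: E = 110.3, α = 17.1, σ_y = 316.0 → σ = 455 MPa, n = 0.695
Candidate H has the lowest safety factor, n = 0.405.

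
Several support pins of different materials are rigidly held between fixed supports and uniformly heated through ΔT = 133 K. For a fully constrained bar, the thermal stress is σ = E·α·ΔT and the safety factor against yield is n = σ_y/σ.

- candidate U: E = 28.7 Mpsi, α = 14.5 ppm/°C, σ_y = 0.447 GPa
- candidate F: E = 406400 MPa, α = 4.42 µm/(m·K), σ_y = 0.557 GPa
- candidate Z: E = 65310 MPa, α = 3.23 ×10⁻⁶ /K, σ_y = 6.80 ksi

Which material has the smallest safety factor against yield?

In consistent units (E in GPa, α in ×10⁻⁶/K, σ_y in MPa):
  candidate U: E = 197.9, α = 14.5, σ_y = 447.0 → σ = 382 MPa, n = 1.17
  candidate F: E = 406.4, α = 4.42, σ_y = 557.0 → σ = 239 MPa, n = 2.33
  candidate Z: E = 65.31, α = 3.23, σ_y = 46.88 → σ = 28.1 MPa, n = 1.67
Candidate U has the lowest safety factor, n = 1.17.

candidate U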